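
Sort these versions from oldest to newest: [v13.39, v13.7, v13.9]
[v13.7, v13.9, v13.39]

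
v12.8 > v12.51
False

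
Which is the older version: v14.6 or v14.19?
v14.6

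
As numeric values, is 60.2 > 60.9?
False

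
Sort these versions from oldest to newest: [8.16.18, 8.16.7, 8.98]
[8.16.7, 8.16.18, 8.98]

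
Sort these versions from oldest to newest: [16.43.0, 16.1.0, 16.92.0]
[16.1.0, 16.43.0, 16.92.0]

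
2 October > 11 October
False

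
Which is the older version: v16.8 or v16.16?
v16.8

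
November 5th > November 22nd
False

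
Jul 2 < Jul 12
True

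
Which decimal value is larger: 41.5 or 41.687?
41.687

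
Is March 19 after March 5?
Yes. Day 19 comes after day 5 in March — this is a date comparison, not a decimal one (the decimal 3.19 would be smaller than 3.5).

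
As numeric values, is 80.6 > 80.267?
True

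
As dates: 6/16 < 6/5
False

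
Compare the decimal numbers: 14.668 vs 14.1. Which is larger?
14.668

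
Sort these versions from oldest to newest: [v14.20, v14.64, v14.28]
[v14.20, v14.28, v14.64]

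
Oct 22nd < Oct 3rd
False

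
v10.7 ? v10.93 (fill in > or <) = <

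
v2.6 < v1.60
False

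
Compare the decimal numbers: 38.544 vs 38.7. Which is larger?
38.7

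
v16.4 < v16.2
False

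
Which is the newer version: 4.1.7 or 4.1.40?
4.1.40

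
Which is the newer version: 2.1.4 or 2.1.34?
2.1.34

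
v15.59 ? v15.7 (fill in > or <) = >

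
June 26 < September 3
True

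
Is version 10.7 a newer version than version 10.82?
No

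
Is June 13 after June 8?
Yes. Day 13 comes after day 8 in June — this is a date comparison, not a decimal one (the decimal 6.13 would be smaller than 6.8).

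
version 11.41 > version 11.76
False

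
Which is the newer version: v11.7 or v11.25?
v11.25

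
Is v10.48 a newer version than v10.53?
No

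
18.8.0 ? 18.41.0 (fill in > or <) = <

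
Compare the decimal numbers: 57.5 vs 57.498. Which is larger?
57.5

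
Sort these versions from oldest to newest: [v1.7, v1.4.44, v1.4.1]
[v1.4.1, v1.4.44, v1.7]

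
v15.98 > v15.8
True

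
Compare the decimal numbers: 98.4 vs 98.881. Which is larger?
98.881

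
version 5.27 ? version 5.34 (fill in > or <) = <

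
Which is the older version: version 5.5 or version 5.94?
version 5.5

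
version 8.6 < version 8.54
True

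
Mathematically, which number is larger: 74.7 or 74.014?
74.7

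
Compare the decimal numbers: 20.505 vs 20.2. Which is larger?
20.505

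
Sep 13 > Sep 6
True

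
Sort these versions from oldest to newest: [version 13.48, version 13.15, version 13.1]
[version 13.1, version 13.15, version 13.48]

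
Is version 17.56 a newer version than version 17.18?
Yes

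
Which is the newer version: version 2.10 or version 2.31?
version 2.31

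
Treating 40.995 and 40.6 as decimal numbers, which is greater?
40.995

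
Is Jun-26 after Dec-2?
No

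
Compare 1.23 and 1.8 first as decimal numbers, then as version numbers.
As decimals: 1.23 < 1.8. As versions: v1.23 > v1.8 (minor version 23 > 8).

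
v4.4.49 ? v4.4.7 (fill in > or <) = >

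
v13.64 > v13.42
True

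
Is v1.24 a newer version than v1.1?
Yes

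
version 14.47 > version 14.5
True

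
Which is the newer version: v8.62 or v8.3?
v8.62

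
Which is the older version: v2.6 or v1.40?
v1.40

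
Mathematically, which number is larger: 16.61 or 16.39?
16.61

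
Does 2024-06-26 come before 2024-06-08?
No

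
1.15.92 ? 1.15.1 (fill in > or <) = >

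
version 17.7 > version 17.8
False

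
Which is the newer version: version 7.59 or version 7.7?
version 7.59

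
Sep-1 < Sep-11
True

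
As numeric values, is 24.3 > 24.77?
False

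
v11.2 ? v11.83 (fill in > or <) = <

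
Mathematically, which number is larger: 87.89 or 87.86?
87.89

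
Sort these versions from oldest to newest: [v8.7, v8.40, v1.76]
[v1.76, v8.7, v8.40]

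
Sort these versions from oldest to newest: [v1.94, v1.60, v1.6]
[v1.6, v1.60, v1.94]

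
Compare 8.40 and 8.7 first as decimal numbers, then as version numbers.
As decimals: 8.40 < 8.7. As versions: v8.40 > v8.7 (minor version 40 > 7).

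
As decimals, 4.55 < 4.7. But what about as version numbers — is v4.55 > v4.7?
True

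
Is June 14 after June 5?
Yes. Day 14 comes after day 5 in June — this is a date comparison, not a decimal one (the decimal 6.14 would be smaller than 6.5).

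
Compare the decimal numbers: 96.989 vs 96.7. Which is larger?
96.989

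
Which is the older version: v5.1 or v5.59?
v5.1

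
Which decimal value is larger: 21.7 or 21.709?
21.709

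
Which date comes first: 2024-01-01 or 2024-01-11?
2024-01-01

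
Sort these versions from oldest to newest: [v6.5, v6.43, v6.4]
[v6.4, v6.5, v6.43]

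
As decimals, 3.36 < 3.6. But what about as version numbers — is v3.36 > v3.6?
True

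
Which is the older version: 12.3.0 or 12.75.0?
12.3.0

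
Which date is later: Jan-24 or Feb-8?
Feb-8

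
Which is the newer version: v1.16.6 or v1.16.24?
v1.16.24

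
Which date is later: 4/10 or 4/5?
4/10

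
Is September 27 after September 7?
Yes. Day 27 comes after day 7 in September — this is a date comparison, not a decimal one (the decimal 9.27 would be smaller than 9.7).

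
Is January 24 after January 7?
Yes. Day 24 comes after day 7 in January — this is a date comparison, not a decimal one (the decimal 1.24 would be smaller than 1.7).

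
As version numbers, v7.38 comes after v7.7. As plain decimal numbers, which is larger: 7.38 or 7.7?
7.7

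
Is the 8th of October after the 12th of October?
No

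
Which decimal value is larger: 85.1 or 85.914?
85.914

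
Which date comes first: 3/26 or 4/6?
3/26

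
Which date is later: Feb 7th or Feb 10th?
Feb 10th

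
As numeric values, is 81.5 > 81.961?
False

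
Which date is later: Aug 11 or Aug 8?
Aug 11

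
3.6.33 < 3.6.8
False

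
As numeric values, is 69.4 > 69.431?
False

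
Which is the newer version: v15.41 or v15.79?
v15.79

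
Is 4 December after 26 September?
Yes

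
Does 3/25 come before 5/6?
Yes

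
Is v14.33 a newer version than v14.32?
Yes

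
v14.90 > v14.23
True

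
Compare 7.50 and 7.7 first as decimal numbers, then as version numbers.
As decimals: 7.50 < 7.7. As versions: v7.50 > v7.7 (minor version 50 > 7).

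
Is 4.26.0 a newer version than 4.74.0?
No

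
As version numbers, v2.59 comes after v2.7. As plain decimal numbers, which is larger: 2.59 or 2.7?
2.7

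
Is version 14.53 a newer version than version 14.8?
Yes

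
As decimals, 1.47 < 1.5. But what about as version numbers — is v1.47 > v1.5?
True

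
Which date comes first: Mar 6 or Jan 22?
Jan 22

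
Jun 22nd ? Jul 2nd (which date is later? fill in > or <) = <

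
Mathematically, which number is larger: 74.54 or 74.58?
74.58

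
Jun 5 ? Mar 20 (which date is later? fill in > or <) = >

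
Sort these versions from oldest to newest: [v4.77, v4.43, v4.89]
[v4.43, v4.77, v4.89]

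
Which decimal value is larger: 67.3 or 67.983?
67.983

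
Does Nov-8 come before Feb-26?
No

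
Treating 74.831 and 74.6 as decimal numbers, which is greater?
74.831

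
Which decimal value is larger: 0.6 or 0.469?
0.6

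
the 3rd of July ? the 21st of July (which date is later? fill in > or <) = <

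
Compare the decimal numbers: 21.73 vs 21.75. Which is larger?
21.75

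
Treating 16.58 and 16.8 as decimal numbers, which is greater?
16.8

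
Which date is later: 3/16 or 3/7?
3/16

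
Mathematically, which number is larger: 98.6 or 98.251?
98.6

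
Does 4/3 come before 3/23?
No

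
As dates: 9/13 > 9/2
True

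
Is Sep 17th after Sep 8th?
Yes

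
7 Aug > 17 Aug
False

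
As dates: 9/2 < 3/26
False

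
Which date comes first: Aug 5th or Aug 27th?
Aug 5th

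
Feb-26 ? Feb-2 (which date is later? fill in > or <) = >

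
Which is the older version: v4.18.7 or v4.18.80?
v4.18.7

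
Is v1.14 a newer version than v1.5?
Yes. Version numbers are compared segment by segment as integers, not as decimals: minor version 14 > 5, so v1.14 > v1.5 (even though the decimal 1.14 < 1.5).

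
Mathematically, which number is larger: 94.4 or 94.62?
94.62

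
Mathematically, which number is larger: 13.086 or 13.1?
13.1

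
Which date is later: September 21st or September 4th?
September 21st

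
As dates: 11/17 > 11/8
True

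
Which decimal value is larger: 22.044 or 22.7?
22.7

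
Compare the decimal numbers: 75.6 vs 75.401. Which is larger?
75.6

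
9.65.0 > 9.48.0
True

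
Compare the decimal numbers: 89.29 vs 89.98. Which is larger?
89.98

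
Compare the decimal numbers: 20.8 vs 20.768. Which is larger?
20.8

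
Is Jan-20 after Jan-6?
Yes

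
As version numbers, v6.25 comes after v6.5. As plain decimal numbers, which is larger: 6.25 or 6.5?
6.5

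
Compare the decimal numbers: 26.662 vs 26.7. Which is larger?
26.7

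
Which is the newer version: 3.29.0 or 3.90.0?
3.90.0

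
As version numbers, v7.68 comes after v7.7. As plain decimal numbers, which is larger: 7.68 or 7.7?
7.7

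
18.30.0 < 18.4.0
False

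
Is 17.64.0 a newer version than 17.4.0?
Yes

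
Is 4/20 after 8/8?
No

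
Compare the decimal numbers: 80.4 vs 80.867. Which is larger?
80.867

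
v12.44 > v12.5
True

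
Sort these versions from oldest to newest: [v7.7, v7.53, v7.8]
[v7.7, v7.8, v7.53]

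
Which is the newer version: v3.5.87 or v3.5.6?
v3.5.87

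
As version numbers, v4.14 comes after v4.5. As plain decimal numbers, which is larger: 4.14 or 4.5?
4.5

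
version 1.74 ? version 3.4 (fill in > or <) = <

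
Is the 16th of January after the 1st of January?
Yes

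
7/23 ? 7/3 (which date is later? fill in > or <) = >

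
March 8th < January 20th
False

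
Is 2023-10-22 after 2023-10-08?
Yes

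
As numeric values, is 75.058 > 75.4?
False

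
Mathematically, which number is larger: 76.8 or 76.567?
76.8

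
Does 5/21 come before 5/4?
No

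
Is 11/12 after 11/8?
Yes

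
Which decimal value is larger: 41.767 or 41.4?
41.767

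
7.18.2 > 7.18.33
False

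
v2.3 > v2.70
False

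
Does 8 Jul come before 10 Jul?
Yes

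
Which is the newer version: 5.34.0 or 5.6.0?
5.34.0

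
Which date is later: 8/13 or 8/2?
8/13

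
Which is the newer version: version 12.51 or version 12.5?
version 12.51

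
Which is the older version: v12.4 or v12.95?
v12.4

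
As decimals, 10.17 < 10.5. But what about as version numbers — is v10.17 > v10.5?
True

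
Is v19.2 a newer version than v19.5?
No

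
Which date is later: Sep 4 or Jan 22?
Sep 4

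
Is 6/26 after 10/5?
No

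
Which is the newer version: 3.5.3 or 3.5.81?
3.5.81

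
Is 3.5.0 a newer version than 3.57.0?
No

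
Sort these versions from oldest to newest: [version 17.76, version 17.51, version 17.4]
[version 17.4, version 17.51, version 17.76]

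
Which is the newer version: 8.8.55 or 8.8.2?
8.8.55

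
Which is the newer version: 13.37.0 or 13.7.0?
13.37.0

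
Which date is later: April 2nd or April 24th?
April 24th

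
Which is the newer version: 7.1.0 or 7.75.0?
7.75.0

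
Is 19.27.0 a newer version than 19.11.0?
Yes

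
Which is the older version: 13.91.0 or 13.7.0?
13.7.0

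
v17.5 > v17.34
False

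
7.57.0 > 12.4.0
False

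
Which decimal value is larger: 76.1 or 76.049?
76.1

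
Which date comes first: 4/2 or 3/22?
3/22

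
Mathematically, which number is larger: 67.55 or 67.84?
67.84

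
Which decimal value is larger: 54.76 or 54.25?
54.76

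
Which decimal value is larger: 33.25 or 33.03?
33.25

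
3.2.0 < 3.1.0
False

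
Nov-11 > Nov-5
True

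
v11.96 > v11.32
True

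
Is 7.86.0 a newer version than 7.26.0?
Yes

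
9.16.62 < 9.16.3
False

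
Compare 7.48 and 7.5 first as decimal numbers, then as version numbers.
As decimals: 7.48 < 7.5. As versions: v7.48 > v7.5 (minor version 48 > 5).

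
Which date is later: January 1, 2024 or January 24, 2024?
January 24, 2024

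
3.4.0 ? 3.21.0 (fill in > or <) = <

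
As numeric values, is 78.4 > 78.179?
True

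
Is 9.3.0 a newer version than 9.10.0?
No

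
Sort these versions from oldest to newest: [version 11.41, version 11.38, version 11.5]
[version 11.5, version 11.38, version 11.41]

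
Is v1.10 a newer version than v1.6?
Yes. Version numbers are compared segment by segment as integers, not as decimals: minor version 10 > 6, so v1.10 > v1.6 (even though the decimal 1.10 < 1.6).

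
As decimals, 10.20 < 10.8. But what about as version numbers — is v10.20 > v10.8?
True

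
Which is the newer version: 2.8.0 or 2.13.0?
2.13.0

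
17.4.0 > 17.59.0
False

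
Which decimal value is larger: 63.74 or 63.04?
63.74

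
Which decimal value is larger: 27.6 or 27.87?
27.87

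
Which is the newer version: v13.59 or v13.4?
v13.59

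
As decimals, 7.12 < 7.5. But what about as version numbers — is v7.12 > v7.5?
True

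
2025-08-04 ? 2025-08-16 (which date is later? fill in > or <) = <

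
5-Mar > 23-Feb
True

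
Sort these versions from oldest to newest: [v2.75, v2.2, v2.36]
[v2.2, v2.36, v2.75]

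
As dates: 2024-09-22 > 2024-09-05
True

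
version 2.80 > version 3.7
False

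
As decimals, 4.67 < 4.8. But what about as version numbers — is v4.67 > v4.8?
True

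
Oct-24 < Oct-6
False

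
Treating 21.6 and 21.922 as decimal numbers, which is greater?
21.922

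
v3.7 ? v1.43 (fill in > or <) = >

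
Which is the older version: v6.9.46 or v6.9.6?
v6.9.6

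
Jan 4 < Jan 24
True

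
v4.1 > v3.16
True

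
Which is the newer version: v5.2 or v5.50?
v5.50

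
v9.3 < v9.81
True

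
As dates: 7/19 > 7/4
True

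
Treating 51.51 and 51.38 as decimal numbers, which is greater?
51.51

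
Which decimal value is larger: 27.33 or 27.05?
27.33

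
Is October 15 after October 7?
Yes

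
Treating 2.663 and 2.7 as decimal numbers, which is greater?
2.7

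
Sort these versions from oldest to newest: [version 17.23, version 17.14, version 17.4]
[version 17.4, version 17.14, version 17.23]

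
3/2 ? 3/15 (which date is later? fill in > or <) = <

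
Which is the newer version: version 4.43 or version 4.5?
version 4.43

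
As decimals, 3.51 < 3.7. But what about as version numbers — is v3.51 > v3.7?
True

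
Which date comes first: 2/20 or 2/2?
2/2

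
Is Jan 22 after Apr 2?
No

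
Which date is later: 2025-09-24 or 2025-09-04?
2025-09-24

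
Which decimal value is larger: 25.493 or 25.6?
25.6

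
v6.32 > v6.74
False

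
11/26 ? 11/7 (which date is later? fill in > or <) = >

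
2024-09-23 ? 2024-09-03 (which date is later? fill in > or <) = >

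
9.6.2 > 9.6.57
False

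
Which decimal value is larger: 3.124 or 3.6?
3.6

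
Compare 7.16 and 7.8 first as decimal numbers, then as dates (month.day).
As decimals: 7.16 < 7.8. As dates: 7/16 is later than 7/8 (day 16 > day 8).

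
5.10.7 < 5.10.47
True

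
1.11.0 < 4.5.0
True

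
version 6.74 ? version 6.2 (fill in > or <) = >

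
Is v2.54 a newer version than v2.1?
Yes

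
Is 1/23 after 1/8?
Yes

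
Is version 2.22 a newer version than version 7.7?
No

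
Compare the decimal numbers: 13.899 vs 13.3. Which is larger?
13.899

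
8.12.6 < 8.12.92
True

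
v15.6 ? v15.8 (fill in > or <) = <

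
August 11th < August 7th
False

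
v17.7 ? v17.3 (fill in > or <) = >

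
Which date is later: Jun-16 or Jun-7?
Jun-16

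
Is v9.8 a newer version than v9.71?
No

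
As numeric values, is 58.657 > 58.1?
True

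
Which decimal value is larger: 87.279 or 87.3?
87.3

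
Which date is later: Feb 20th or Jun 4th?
Jun 4th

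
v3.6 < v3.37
True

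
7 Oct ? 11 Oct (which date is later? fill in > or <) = <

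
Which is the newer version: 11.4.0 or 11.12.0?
11.12.0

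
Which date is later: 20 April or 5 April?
20 April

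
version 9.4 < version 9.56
True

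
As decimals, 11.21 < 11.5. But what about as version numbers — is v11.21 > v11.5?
True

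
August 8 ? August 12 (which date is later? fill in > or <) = <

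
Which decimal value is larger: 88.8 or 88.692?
88.8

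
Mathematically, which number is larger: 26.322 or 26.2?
26.322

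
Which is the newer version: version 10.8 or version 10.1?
version 10.8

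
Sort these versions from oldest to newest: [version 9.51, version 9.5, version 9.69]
[version 9.5, version 9.51, version 9.69]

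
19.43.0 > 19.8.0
True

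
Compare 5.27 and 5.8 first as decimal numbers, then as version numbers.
As decimals: 5.27 < 5.8. As versions: v5.27 > v5.8 (minor version 27 > 8).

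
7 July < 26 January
False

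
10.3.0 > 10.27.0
False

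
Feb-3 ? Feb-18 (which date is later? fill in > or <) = <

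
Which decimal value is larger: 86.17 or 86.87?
86.87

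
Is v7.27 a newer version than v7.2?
Yes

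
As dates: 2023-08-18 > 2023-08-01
True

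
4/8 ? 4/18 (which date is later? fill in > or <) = <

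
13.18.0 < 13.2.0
False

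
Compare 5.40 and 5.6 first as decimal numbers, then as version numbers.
As decimals: 5.40 < 5.6. As versions: v5.40 > v5.6 (minor version 40 > 6).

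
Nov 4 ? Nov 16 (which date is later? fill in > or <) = <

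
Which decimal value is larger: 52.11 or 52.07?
52.11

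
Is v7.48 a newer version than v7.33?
Yes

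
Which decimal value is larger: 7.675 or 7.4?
7.675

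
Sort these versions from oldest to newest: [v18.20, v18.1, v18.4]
[v18.1, v18.4, v18.20]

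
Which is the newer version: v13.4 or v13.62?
v13.62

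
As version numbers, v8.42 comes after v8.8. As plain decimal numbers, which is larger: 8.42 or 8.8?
8.8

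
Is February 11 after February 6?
Yes. Day 11 comes after day 6 in February — this is a date comparison, not a decimal one (the decimal 2.11 would be smaller than 2.6).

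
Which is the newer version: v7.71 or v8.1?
v8.1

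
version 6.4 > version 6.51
False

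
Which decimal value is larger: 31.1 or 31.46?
31.46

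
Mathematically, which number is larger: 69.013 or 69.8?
69.8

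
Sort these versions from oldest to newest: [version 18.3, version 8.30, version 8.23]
[version 8.23, version 8.30, version 18.3]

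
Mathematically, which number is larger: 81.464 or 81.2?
81.464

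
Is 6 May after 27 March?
Yes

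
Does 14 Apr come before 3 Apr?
No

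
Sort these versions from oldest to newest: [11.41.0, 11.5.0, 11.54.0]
[11.5.0, 11.41.0, 11.54.0]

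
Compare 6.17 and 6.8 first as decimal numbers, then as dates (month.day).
As decimals: 6.17 < 6.8. As dates: 6/17 is later than 6/8 (day 17 > day 8).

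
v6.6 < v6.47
True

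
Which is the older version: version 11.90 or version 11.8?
version 11.8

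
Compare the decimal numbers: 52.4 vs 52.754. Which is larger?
52.754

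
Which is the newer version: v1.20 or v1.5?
v1.20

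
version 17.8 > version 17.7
True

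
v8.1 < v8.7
True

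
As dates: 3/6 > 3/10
False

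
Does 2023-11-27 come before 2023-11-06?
No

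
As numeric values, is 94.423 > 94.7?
False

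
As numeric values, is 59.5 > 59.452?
True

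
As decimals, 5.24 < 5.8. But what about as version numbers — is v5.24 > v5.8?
True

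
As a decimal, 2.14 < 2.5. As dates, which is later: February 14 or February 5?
February 14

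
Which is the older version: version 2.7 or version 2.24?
version 2.7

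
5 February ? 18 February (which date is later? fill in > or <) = <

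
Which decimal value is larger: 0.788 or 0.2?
0.788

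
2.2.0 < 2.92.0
True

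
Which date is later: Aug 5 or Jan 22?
Aug 5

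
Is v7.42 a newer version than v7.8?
Yes. Version numbers are compared segment by segment as integers, not as decimals: minor version 42 > 8, so v7.42 > v7.8 (even though the decimal 7.42 < 7.8).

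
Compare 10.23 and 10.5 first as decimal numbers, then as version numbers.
As decimals: 10.23 < 10.5. As versions: v10.23 > v10.5 (minor version 23 > 5).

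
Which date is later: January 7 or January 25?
January 25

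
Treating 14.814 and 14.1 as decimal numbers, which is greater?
14.814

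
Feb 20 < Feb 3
False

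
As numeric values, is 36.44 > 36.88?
False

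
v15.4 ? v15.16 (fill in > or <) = <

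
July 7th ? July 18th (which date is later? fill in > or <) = <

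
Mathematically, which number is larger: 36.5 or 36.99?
36.99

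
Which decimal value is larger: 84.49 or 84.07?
84.49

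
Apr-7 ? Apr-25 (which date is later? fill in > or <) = <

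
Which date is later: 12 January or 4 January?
12 January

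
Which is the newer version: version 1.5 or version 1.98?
version 1.98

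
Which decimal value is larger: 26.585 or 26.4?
26.585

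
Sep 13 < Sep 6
False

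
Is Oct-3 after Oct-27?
No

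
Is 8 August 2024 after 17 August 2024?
No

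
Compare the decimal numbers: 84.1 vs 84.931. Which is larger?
84.931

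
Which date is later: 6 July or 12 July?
12 July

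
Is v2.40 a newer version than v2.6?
Yes. Version numbers are compared segment by segment as integers, not as decimals: minor version 40 > 6, so v2.40 > v2.6 (even though the decimal 2.40 < 2.6).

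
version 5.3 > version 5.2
True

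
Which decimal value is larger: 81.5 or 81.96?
81.96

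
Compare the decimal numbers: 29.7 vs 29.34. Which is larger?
29.7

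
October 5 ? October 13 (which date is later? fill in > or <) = <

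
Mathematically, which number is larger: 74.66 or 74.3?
74.66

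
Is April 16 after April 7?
Yes. Day 16 comes after day 7 in April — this is a date comparison, not a decimal one (the decimal 4.16 would be smaller than 4.7).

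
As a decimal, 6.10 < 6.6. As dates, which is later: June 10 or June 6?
June 10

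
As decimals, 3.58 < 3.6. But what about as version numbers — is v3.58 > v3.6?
True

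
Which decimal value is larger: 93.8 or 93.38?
93.8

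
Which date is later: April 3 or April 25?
April 25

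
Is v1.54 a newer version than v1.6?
Yes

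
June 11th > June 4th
True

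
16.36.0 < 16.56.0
True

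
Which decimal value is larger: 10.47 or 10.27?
10.47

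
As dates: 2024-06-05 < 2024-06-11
True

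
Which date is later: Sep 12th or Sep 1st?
Sep 12th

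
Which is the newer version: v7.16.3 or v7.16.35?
v7.16.35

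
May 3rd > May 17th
False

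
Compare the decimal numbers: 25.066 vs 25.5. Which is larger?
25.5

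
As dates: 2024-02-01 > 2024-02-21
False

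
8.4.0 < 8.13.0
True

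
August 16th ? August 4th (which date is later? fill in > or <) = >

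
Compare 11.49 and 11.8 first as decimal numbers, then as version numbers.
As decimals: 11.49 < 11.8. As versions: v11.49 > v11.8 (minor version 49 > 8).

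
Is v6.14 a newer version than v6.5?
Yes. Version numbers are compared segment by segment as integers, not as decimals: minor version 14 > 5, so v6.14 > v6.5 (even though the decimal 6.14 < 6.5).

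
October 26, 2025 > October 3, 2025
True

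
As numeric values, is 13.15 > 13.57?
False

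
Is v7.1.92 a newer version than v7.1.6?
Yes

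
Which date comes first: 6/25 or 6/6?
6/6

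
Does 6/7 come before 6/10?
Yes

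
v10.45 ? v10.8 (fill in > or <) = >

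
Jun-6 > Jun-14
False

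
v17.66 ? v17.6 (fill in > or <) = >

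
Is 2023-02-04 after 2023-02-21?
No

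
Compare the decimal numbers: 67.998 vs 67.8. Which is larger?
67.998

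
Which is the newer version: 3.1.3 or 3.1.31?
3.1.31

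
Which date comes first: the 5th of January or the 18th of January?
the 5th of January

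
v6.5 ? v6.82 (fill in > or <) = <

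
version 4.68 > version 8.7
False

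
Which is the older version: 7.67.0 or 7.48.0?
7.48.0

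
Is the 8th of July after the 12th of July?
No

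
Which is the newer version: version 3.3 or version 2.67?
version 3.3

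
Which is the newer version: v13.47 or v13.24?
v13.47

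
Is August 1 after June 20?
Yes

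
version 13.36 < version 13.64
True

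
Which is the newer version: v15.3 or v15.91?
v15.91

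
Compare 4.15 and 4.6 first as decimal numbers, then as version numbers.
As decimals: 4.15 < 4.6. As versions: v4.15 > v4.6 (minor version 15 > 6).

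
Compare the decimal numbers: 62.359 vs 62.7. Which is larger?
62.7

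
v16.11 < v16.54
True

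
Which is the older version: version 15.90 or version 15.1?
version 15.1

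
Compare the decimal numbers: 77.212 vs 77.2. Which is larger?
77.212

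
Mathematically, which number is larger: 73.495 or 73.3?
73.495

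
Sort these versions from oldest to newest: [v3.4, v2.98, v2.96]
[v2.96, v2.98, v3.4]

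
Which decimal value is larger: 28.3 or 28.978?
28.978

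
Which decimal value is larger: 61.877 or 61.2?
61.877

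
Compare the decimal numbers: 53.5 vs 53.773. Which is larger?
53.773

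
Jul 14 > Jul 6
True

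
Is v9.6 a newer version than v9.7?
No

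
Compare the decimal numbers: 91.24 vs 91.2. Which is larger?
91.24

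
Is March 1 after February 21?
Yes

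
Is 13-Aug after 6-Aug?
Yes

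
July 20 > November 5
False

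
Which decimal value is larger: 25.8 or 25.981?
25.981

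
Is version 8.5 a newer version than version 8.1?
Yes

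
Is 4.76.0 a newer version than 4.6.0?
Yes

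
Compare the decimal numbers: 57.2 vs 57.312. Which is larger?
57.312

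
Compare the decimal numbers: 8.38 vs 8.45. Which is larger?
8.45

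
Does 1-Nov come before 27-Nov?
Yes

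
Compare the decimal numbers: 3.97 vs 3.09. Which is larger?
3.97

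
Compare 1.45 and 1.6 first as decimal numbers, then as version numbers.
As decimals: 1.45 < 1.6. As versions: v1.45 > v1.6 (minor version 45 > 6).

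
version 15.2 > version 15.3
False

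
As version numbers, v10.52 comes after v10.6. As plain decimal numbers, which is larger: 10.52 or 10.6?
10.6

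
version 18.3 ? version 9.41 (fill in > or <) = >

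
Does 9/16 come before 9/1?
No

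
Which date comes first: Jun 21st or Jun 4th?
Jun 4th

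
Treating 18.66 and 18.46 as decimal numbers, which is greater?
18.66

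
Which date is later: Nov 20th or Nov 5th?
Nov 20th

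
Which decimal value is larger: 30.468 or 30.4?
30.468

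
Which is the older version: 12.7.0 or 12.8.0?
12.7.0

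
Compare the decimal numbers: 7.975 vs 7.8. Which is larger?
7.975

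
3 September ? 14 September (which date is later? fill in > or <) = <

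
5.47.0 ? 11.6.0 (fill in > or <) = <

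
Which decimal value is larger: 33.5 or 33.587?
33.587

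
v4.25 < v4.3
False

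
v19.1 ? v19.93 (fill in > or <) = <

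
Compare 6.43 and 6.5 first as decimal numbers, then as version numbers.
As decimals: 6.43 < 6.5. As versions: v6.43 > v6.5 (minor version 43 > 5).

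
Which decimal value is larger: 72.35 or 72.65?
72.65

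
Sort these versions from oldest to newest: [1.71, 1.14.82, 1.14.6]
[1.14.6, 1.14.82, 1.71]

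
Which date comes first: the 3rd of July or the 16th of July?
the 3rd of July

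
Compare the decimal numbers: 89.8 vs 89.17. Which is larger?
89.8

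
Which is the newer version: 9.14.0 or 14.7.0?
14.7.0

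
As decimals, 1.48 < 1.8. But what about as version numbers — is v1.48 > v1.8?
True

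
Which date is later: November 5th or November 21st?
November 21st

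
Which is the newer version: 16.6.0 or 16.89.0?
16.89.0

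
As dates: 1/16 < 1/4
False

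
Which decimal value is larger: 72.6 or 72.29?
72.6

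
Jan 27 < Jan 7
False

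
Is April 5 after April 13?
No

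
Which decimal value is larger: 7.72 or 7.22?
7.72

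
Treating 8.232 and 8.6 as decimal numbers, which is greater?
8.6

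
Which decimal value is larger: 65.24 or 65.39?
65.39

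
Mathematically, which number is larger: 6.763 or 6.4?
6.763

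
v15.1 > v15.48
False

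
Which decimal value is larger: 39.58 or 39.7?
39.7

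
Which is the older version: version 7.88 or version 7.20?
version 7.20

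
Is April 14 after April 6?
Yes. Day 14 comes after day 6 in April — this is a date comparison, not a decimal one (the decimal 4.14 would be smaller than 4.6).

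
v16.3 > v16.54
False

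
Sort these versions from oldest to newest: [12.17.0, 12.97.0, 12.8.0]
[12.8.0, 12.17.0, 12.97.0]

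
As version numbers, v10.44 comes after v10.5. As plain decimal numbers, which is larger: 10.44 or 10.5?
10.5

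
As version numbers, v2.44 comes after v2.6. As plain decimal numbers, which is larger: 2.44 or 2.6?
2.6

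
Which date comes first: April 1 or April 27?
April 1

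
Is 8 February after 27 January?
Yes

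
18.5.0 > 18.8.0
False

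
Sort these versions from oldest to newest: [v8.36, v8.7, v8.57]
[v8.7, v8.36, v8.57]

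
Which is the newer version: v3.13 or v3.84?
v3.84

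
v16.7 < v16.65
True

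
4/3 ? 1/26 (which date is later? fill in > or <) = >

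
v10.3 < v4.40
False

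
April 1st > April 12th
False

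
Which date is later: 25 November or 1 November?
25 November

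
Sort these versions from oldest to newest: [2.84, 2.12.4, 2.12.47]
[2.12.4, 2.12.47, 2.84]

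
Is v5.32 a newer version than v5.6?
Yes. Version numbers are compared segment by segment as integers, not as decimals: minor version 32 > 6, so v5.32 > v5.6 (even though the decimal 5.32 < 5.6).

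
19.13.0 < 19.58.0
True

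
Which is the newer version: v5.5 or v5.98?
v5.98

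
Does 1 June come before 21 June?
Yes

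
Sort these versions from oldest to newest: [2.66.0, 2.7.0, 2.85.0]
[2.7.0, 2.66.0, 2.85.0]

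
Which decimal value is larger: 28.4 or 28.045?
28.4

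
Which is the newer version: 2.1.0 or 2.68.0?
2.68.0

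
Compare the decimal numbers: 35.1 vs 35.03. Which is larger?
35.1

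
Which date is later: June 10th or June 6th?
June 10th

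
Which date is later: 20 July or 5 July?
20 July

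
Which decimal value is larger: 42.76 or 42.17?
42.76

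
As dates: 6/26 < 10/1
True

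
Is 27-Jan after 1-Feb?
No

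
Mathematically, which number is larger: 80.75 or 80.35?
80.75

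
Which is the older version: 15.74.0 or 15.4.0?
15.4.0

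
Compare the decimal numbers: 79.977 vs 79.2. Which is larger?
79.977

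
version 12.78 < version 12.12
False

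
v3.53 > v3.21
True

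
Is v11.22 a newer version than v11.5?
Yes. Version numbers are compared segment by segment as integers, not as decimals: minor version 22 > 5, so v11.22 > v11.5 (even though the decimal 11.22 < 11.5).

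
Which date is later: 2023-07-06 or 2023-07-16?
2023-07-16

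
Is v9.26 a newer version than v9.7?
Yes. Version numbers are compared segment by segment as integers, not as decimals: minor version 26 > 7, so v9.26 > v9.7 (even though the decimal 9.26 < 9.7).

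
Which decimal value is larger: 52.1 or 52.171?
52.171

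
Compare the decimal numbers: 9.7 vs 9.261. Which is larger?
9.7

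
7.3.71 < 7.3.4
False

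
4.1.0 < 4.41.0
True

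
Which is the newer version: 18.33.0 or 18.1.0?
18.33.0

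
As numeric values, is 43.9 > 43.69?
True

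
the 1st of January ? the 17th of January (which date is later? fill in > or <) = <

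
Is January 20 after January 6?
Yes. Day 20 comes after day 6 in January — this is a date comparison, not a decimal one (the decimal 1.20 would be smaller than 1.6).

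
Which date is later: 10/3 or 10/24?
10/24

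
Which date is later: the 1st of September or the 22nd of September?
the 22nd of September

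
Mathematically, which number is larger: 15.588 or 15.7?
15.7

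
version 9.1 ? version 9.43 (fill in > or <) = <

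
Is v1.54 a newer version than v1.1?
Yes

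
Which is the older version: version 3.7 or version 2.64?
version 2.64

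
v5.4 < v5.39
True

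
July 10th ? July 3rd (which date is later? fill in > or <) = >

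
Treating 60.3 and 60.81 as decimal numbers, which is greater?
60.81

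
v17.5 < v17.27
True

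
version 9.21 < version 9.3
False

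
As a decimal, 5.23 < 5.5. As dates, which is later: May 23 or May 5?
May 23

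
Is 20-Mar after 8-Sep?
No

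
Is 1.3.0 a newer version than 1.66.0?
No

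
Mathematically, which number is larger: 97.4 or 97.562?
97.562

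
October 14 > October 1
True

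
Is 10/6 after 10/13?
No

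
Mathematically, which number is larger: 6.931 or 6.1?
6.931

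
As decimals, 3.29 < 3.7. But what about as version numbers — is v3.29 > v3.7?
True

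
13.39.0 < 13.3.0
False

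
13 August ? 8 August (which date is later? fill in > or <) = >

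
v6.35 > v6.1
True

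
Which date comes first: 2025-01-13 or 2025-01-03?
2025-01-03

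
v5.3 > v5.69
False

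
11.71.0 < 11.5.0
False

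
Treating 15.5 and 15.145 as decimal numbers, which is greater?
15.5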